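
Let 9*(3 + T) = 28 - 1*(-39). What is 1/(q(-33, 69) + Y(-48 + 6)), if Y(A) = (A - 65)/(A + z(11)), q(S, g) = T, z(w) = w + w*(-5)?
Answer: 774/4403 ≈ 0.17579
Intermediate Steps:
z(w) = -4*w (z(w) = w - 5*w = -4*w)
T = 40/9 (T = -3 + (28 - 1*(-39))/9 = -3 + (28 + 39)/9 = -3 + (1/9)*67 = -3 + 67/9 = 40/9 ≈ 4.4444)
q(S, g) = 40/9
Y(A) = (-65 + A)/(-44 + A) (Y(A) = (A - 65)/(A - 4*11) = (-65 + A)/(A - 44) = (-65 + A)/(-44 + A))
1/(q(-33, 69) + Y(-48 + 6)) = 1/(40/9 + (-65 + (-48 + 6))/(-44 + (-48 + 6))) = 1/(40/9 + (-65 - 42)/(-44 - 42)) = 1/(40/9 - 107/(-86)) = 1/(40/9 - 1/86*(-107)) = 1/(40/9 + 107/86) = 1/(4403/774) = 774/4403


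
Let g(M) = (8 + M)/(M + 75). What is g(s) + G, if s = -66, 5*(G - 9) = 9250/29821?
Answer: 702533/268389 ≈ 2.6176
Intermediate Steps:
G = 270239/29821 (G = 9 + (9250/29821)/5 = 9 + (9250*(1/29821))/5 = 9 + (1/5)*(9250/29821) = 9 + 1850/29821 = 270239/29821 ≈ 9.0620)
g(M) = (8 + M)/(75 + M)
g(s) + G = (8 - 66)/(75 - 66) + 270239/29821 = -58/9 + 270239/29821 = 702533/268389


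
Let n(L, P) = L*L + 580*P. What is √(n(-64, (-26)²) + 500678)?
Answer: 47*√406 ≈ 947.02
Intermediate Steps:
n(L, P) = L² + 580*P
√(n(-64, (-26)²) + 500678) = √(((-64)² + 580*(-26)²) + 500678) = √((4096 + 580*676) + 500678) = √((4096 + 392080) + 500678) = √(396176 + 500678) = √896854 = 47*√406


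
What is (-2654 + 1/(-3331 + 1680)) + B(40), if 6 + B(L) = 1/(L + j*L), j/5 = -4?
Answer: -3337664011/1254760 ≈ -2660.0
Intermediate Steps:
j = -20 (j = 5*(-4) = -20)
B(L) = -6 - 1/(19*L) (B(L) = -6 + 1/(L - 20*L) = -6 + 1/(-19*L) = -6 - 1/(19*L))
(-2654 + 1/(-3331 + 1680)) + B(40) = (-2654 + 1/(-3331 + 1680)) + (-6 - 1/19/40) = (-2654 + 1/(-1651)) + (-6 - 1/19*1/40) = (-2654 - 1/1651) + (-6 - 1/760) = -4381755/1651 - 4561/760 = -3337664011/1254760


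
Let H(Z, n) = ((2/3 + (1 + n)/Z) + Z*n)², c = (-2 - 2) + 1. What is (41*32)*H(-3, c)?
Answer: 1260832/9 ≈ 1.4009e+5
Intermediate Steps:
c = -3 (c = -4 + 1 = -3)
H(Z, n) = (⅔ + Z*n + (1 + n)/Z)² (H(Z, n) = ((2*(⅓) + (1 + n)/Z) + Z*n)² = ((⅔ + (1 + n)/Z) + Z*n)² = (⅔ + Z*n + (1 + n)/Z)²)
(41*32)*H(-3, c) = (41*32)*((⅑)*(3 + 2*(-3) + 3*(-3) + 3*(-3)*(-3)²)²/(-3)²) = 1312*((⅑)*(⅑)*(3 - 6 - 9 + 3*(-3)*9)²) = 1312*((⅑)*(⅑)*(3 - 6 - 9 - 81)²) = 1312*((⅑)*(⅑)*(-93)²) = 1312*((⅑)*(⅑)*8649) = 1312*(961/9) = 1260832/9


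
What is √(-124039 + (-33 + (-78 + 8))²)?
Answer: I*√113430 ≈ 336.79*I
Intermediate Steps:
√(-124039 + (-33 + (-78 + 8))²) = √(-124039 + (-33 - 70)²) = √(-124039 + (-103)²) = √(-124039 + 10609) = √(-113430) = I*√113430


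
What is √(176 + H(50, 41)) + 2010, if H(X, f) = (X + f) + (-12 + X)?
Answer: 2010 + √305 ≈ 2027.5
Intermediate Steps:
H(X, f) = -12 + f + 2*X
√(176 + H(50, 41)) + 2010 = √(176 + (-12 + 41 + 2*50)) + 2010 = √(176 + (-12 + 41 + 100)) + 2010 = √(176 + 129) + 2010 = √305 + 2010 = 2010 + √305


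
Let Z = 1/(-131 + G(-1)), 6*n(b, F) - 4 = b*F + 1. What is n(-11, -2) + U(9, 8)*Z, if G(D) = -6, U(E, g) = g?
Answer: 1217/274 ≈ 4.4416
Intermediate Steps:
n(b, F) = ⅚ + F*b/6 (n(b, F) = ⅔ + (b*F + 1)/6 = ⅔ + (F*b + 1)/6 = ⅔ + (1 + F*b)/6 = ⅔ + (⅙ + F*b/6) = ⅚ + F*b/6)
Z = -1/137 (Z = 1/(-131 - 6) = 1/(-137) = -1/137 ≈ -0.0072993)
n(-11, -2) + U(9, 8)*Z = (⅚ + (⅙)*(-2)*(-11)) + 8*(-1/137) = (⅚ + 11/3) - 8/137 = 9/2 - 8/137 = 1217/274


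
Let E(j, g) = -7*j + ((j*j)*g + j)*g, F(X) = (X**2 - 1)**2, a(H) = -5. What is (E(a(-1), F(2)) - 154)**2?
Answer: 3463321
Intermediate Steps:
F(X) = (-1 + X**2)**2
E(j, g) = -7*j + g*(j + g*j**2) (E(j, g) = -7*j + (j**2*g + j)*g = -7*j + (g*j**2 + j)*g = -7*j + (j + g*j**2)*g = -7*j + g*(j + g*j**2))
(E(a(-1), F(2)) - 154)**2 = (-5*(-7 + (-1 + 2**2)**2 - 5*(-1 + 2**2)**4) - 154)**2 = (-5*(-7 + (-1 + 4)**2 - 5*(-1 + 4)**4) - 154)**2 = (-5*(-7 + 3**2 - 5*(3**2)**2) - 154)**2 = (-5*(-7 + 9 - 5*9**2) - 154)**2 = (-5*(-7 + 9 - 5*81) - 154)**2 = (-5*(-7 + 9 - 405) - 154)**2 = (-5*(-403) - 154)**2 = (2015 - 154)**2 = 1861**2 = 3463321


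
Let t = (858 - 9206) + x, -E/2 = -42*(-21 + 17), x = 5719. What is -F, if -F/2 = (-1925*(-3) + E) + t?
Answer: 5620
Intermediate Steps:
E = -336 (E = -(-84)*(-21 + 17) = -(-84)*(-4) = -2*168 = -336)
t = -2629 (t = (858 - 9206) + 5719 = -8348 + 5719 = -2629)
F = -5620 (F = -2*((-1925*(-3) - 336) - 2629) = -2*((5775 - 336) - 2629) = -2*(5439 - 2629) = -2*2810 = -5620)
-F = -1*(-5620) = 5620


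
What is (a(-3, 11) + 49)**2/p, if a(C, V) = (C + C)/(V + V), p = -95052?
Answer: -71824/2875323 ≈ -0.024979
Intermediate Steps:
a(C, V) = C/V (a(C, V) = (2*C)/((2*V)) = (2*C)*(1/(2*V)) = C/V)
(a(-3, 11) + 49)**2/p = (-3/11 + 49)**2/(-95052) = (-3*1/11 + 49)**2*(-1/95052) = (-3/11 + 49)**2*(-1/95052) = (536/11)**2*(-1/95052) = (287296/121)*(-1/95052) = -71824/2875323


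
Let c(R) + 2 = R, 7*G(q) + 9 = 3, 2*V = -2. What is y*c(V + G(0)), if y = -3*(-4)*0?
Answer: 0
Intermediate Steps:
V = -1 (V = (1/2)*(-2) = -1)
G(q) = -6/7 (G(q) = -9/7 + (1/7)*3 = -9/7 + 3/7 = -6/7)
c(R) = -2 + R
y = 0 (y = 12*0 = 0)
y*c(V + G(0)) = 0*(-2 + (-1 - 6/7)) = 0*(-2 - 13/7) = 0*(-27/7) = 0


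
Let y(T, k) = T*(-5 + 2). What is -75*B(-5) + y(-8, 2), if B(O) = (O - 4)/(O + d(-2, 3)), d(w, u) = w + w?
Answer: -51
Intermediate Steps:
y(T, k) = -3*T (y(T, k) = T*(-3) = -3*T)
d(w, u) = 2*w
B(O) = 1 (B(O) = (O - 4)/(O + 2*(-2)) = (-4 + O)/(O - 4) = (-4 + O)/(-4 + O) = 1)
-75*B(-5) + y(-8, 2) = -75*1 - 3*(-8) = -75 + 24 = -51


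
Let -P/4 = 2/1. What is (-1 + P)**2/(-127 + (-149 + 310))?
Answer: 81/34 ≈ 2.3824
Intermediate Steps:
P = -8 (P = -8/1 = -8 ≈ -8.0000)
(-1 + P)**2/(-127 + (-149 + 310)) = (-1 - 8)**2/(-127 + (-149 + 310)) = (-9)**2/(-127 + 161) = 81/34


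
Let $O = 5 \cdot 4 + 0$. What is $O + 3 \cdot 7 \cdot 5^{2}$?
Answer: $545$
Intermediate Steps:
$O = 20$ ($O = 20 + 0 = 20$)
$O + 3 \cdot 7 \cdot 5^{2} = 20 + 3 \cdot 7 \cdot 5^{2} = 20 + 21 \cdot 25 = 20 + 525 = 545$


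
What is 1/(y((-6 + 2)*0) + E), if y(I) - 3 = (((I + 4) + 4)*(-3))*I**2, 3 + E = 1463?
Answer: 1/1463 ≈ 0.00068353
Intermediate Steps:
E = 1460 (E = -3 + 1463 = 1460)
y(I) = 3 + I**2*(-24 - 3*I) (y(I) = 3 + (((I + 4) + 4)*(-3))*I**2 = 3 + (((4 + I) + 4)*(-3))*I**2 = 3 + ((8 + I)*(-3))*I**2 = 3 + (-24 - 3*I)*I**2 = 3 + I**2*(-24 - 3*I))
1/(y((-6 + 2)*0) + E) = 1/((3 - 24*((-6 + 2)*0)**2 - 3*((-6 + 2)*0)**3) + 1460) = 1/((3 - 24*(-4*0)**2 - 3*(-4*0)**3) + 1460) = 1/((3 - 24*0**2 - 3*0**3) + 1460) = 1/((3 - 24*0 - 3*0) + 1460) = 1/((3 + 0 + 0) + 1460) = 1/(3 + 1460) = 1/1463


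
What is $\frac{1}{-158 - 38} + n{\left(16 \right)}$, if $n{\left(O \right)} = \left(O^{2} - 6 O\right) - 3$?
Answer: $\frac{30771}{196} \approx 156.99$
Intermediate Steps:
$n{\left(O \right)} = -3 + O^{2} - 6 O$
$\frac{1}{-158 - 38} + n{\left(16 \right)} = \frac{1}{-158 - 38} - \left(99 - 256\right) = \frac{1}{-196} - -157 = - \frac{1}{196} + 157 = \frac{30771}{196}$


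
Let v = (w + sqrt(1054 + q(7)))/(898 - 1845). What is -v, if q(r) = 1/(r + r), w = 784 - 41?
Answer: 743/947 + sqrt(206598)/13258 ≈ 0.81887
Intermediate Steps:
w = 743
q(r) = 1/(2*r)
v = -743/947 - sqrt(206598)/13258 (v = (743 + sqrt(1054 + (1/2)/7))/(898 - 1845) = (743 + sqrt(1054 + (1/2)*(1/7)))/(-947) = (743 + sqrt(1054 + 1/14))*(-1/947) = (743 + sqrt(14757/14))*(-1/947) = (743 + sqrt(206598)/14)*(-1/947) = -743/947 - sqrt(206598)/13258 ≈ -0.81887)
-v = -(-743/947 - sqrt(206598)/13258) = 743/947 + sqrt(206598)/13258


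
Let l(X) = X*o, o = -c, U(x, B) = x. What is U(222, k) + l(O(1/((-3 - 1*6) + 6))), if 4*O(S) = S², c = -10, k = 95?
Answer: 4001/18 ≈ 222.28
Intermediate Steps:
o = 10 (o = -1*(-10) = 10)
O(S) = S²/4
l(X) = 10*X (l(X) = X*10 = 10*X)
U(222, k) + l(O(1/((-3 - 1*6) + 6))) = 222 + 10*((1/((-3 - 1*6) + 6))²/4) = 222 + 10*((1/((-3 - 6) + 6))²/4) = 222 + 10*((1/(-9 + 6))²/4) = 222 + 10*((1/(-3))²/4) = 222 + 10*((-⅓)²/4) = 222 + 10*((¼)*(⅑)) = 222 + 10*(1/36) = 222 + 5/18 = 4001/18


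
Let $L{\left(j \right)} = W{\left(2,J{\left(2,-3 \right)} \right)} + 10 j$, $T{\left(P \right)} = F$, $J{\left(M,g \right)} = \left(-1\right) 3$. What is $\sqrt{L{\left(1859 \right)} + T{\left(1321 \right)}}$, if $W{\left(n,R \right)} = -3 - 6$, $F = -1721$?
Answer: $2 \sqrt{4215} \approx 129.85$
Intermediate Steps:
$J{\left(M,g \right)} = -3$
$T{\left(P \right)} = -1721$
$W{\left(n,R \right)} = -9$ ($W{\left(n,R \right)} = -3 - 6 = -9$)
$L{\left(j \right)} = -9 + 10 j$
$\sqrt{L{\left(1859 \right)} + T{\left(1321 \right)}} = \sqrt{\left(-9 + 10 \cdot 1859\right) - 1721} = \sqrt{\left(-9 + 18590\right) - 1721} = \sqrt{18581 - 1721} = \sqrt{16860} = 2 \sqrt{4215}$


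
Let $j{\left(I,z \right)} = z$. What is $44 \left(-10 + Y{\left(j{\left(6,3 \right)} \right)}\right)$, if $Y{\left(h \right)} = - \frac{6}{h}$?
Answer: $-528$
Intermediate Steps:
$44 \left(-10 + Y{\left(j{\left(6,3 \right)} \right)}\right) = 44 \left(-10 - \frac{6}{3}\right) = 44 \left(-10 - 2\right) = 44 \left(-12\right) = -528$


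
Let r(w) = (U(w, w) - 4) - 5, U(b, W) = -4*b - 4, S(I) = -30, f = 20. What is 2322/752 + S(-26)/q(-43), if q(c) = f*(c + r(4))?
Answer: 7013/2256 ≈ 3.1086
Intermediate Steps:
U(b, W) = -4 - 4*b
r(w) = -13 - 4*w (r(w) = ((-4 - 4*w) - 4) - 5 = (-8 - 4*w) - 5 = -13 - 4*w)
q(c) = -580 + 20*c (q(c) = 20*(c + (-13 - 4*4)) = 20*(c + (-13 - 16)) = 20*(c - 29) = 20*(-29 + c) = -580 + 20*c)
2322/752 + S(-26)/q(-43) = 2322/752 - 30/(-580 + 20*(-43)) = 2322*(1/752) - 30/(-580 - 860) = 1161/376 - 30/(-1440) = 1161/376 - 30*(-1/1440) = 1161/376 + 1/48 = 7013/2256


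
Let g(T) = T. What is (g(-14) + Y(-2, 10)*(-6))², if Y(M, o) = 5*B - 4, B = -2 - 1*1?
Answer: 10000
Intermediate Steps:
B = -3 (B = -2 - 1 = -3)
Y(M, o) = -19 (Y(M, o) = 5*(-3) - 4 = -15 - 4 = -19)
(g(-14) + Y(-2, 10)*(-6))² = (-14 - 19*(-6))² = (-14 + 114)² = 100² = 10000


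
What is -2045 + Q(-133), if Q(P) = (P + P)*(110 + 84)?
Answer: -53649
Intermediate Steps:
Q(P) = 388*P (Q(P) = (2*P)*194 = 388*P)
-2045 + Q(-133) = -2045 + 388*(-133) = -2045 - 51604 = -53649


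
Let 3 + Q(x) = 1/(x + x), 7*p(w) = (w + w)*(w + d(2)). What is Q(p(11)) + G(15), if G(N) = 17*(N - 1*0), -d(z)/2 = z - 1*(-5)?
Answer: 33257/132 ≈ 251.95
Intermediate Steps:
d(z) = -10 - 2*z (d(z) = -2*(z - 1*(-5)) = -2*(z + 5) = -2*(5 + z) = -10 - 2*z)
p(w) = 2*w*(-14 + w)/7 (p(w) = ((w + w)*(w + (-10 - 2*2)))/7 = ((2*w)*(w + (-10 - 4)))/7 = ((2*w)*(w - 14))/7 = ((2*w)*(-14 + w))/7 = (2*w*(-14 + w))/7 = 2*w*(-14 + w)/7)
G(N) = 17*N (G(N) = 17*(N + 0) = 17*N)
Q(x) = -3 + 1/(2*x) (Q(x) = -3 + 1/(x + x) = -3 + 1/(2*x))
Q(p(11)) + G(15) = (-3 + 1/(2*(((2/7)*11*(-14 + 11))))) + 17*15 = (-3 + 1/(2*(((2/7)*11*(-3))))) + 255 = (-3 + 1/(2*(-66/7))) + 255 = (-3 + (½)*(-7/66)) + 255 = (-3 - 7/132) + 255 = -403/132 + 255 = 33257/132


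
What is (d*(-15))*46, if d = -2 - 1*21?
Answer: 15870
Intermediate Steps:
d = -23 (d = -2 - 21 = -23)
(d*(-15))*46 = -23*(-15)*46 = 345*46 = 15870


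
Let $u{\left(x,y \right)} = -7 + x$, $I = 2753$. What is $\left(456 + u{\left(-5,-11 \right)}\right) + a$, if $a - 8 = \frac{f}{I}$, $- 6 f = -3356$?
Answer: $\frac{3734746}{8259} \approx 452.2$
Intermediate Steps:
$f = \frac{1678}{3}$ ($f = \left(- \frac{1}{6}\right) \left(-3356\right) = \frac{1678}{3} \approx 559.33$)
$a = \frac{67750}{8259}$ ($a = 8 + \frac{1678}{3 \cdot 2753} = 8 + \frac{1678}{3} \cdot \frac{1}{2753} = 8 + \frac{1678}{8259} = \frac{67750}{8259} \approx 8.2032$)
$\left(456 + u{\left(-5,-11 \right)}\right) + a = \left(456 - 12\right) + \frac{67750}{8259} = 444 + \frac{67750}{8259} = \frac{3734746}{8259}$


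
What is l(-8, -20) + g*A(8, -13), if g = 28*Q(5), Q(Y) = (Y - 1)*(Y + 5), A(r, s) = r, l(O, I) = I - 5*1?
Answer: 8935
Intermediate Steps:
l(O, I) = -5 + I (l(O, I) = I - 5 = -5 + I)
Q(Y) = (-1 + Y)*(5 + Y)
g = 1120 (g = 28*(-5 + 5² + 4*5) = 28*(-5 + 25 + 20) = 28*40 = 1120)
l(-8, -20) + g*A(8, -13) = (-5 - 20) + 1120*8 = -25 + 8960 = 8935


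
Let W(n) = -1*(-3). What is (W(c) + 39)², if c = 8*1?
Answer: 1764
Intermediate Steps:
c = 8
W(n) = 3
(W(c) + 39)² = (3 + 39)² = 42² = 1764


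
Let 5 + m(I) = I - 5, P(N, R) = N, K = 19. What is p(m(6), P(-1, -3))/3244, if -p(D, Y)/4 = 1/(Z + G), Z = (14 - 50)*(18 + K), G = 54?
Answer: 1/1036458 ≈ 9.6482e-7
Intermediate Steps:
Z = -1332 (Z = (14 - 50)*(18 + 19) = -36*37 = -1332)
m(I) = -10 + I (m(I) = -5 + (I - 5) = -5 + (-5 + I) = -10 + I)
p(D, Y) = 2/639 (p(D, Y) = -4/(-1332 + 54) = -4/(-1278) = -4*(-1/1278) = 2/639)
p(m(6), P(-1, -3))/3244 = (2/639)/3244 = (2/639)*(1/3244) = 1/1036458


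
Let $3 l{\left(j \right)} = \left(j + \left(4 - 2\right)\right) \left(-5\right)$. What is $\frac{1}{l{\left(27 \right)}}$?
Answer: $- \frac{3}{145} \approx -0.02069$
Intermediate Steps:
$l{\left(j \right)} = - \frac{10}{3} - \frac{5 j}{3}$ ($l{\left(j \right)} = \frac{\left(j + \left(4 - 2\right)\right) \left(-5\right)}{3} = \frac{\left(j + 2\right) \left(-5\right)}{3} = \frac{\left(2 + j\right) \left(-5\right)}{3} = \frac{-10 - 5 j}{3} = - \frac{10}{3} - \frac{5 j}{3}$)
$\frac{1}{l{\left(27 \right)}} = \frac{1}{- \frac{10}{3} - 45} = \frac{1}{- \frac{145}{3}} = - \frac{3}{145}$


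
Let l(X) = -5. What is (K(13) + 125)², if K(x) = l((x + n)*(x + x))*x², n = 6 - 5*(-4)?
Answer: 518400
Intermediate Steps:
n = 26 (n = 6 + 20 = 26)
K(x) = -5*x²
(K(13) + 125)² = (-5*13² + 125)² = (-5*169 + 125)² = (-845 + 125)² = (-720)² = 518400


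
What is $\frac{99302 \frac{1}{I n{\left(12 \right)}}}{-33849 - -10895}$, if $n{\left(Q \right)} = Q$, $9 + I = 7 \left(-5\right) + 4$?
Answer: $\frac{49651}{5508960} \approx 0.0090128$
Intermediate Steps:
$I = -40$ ($I = -9 + \left(7 \left(-5\right) + 4\right) = -9 + \left(-35 + 4\right) = -9 - 31 = -40$)
$\frac{99302 \frac{1}{I n{\left(12 \right)}}}{-33849 - -10895} = \frac{99302 \frac{1}{\left(-40\right) 12}}{-33849 - -10895} = \frac{99302 \frac{1}{-480}}{-33849 + 10895} = \frac{99302 \left(- \frac{1}{480}\right)}{-22954} = \left(- \frac{49651}{240}\right) \left(- \frac{1}{22954}\right) = \frac{49651}{5508960}$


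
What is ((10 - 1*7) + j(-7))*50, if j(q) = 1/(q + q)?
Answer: 1025/7 ≈ 146.43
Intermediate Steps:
j(q) = 1/(2*q)
((10 - 1*7) + j(-7))*50 = ((10 - 1*7) + (½)/(-7))*50 = ((10 - 7) + (½)*(-⅐))*50 = (3 - 1/14)*50 = (41/14)*50 = 1025/7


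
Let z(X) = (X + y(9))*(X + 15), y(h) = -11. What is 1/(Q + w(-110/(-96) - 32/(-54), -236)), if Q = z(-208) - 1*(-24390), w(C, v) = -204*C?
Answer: 36/2386885 ≈ 1.5082e-5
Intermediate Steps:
z(X) = (-11 + X)*(15 + X) (z(X) = (X - 11)*(X + 15) = (-11 + X)*(15 + X))
Q = 66657 (Q = (-165 + (-208)² + 4*(-208)) - 1*(-24390) = (-165 + 43264 - 832) + 24390 = 42267 + 24390 = 66657)
1/(Q + w(-110/(-96) - 32/(-54), -236)) = 1/(66657 - 204*(-110/(-96) - 32/(-54))) = 1/(66657 - 204*(-110*(-1/96) - 32*(-1/54))) = 1/(66657 - 204*(55/48 + 16/27)) = 1/(66657 - 204*751/432) = 1/(66657 - 12767/36) = 1/(2386885/36) = 36/2386885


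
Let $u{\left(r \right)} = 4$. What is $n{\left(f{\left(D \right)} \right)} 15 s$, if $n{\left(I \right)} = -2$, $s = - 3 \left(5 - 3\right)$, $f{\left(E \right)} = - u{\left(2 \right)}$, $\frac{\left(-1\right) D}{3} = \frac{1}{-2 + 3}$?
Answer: $180$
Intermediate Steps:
$D = -3$ ($D = - \frac{3}{-2 + 3} = - \frac{3}{1} = \left(-3\right) 1 = -3$)
$f{\left(E \right)} = -4$ ($f{\left(E \right)} = \left(-1\right) 4 = -4$)
$s = -6$ ($s = \left(-3\right) 2 = -6$)
$n{\left(f{\left(D \right)} \right)} 15 s = \left(-2\right) 15 \left(-6\right) = \left(-30\right) \left(-6\right) = 180$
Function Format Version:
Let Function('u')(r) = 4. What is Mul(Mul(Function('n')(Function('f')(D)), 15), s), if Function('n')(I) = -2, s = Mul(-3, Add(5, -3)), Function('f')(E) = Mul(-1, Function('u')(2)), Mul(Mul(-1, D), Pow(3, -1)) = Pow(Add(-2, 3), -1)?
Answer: 180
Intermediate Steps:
D = -3 (D = Mul(-3, Pow(Add(-2, 3), -1)) = Mul(-3, Pow(1, -1)) = Mul(-3, 1) = -3)
Function('f')(E) = -4 (Function('f')(E) = Mul(-1, 4) = -4)
s = -6 (s = Mul(-3, 2) = -6)
Mul(Mul(Function('n')(Function('f')(D)), 15), s) = Mul(Mul(-2, 15), -6) = Mul(-30, -6) = 180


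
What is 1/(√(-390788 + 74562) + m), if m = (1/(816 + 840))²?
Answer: 2742336/2378148140781674497 - 7520406736896*I*√316226/2378148140781674497 ≈ 1.1531e-12 - 0.0017783*I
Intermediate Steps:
m = 1/2742336 (m = (1/1656)² = 1/2742336 ≈ 3.6465e-7)
1/(√(-390788 + 74562) + m) = 1/(√(-390788 + 74562) + 1/2742336) = 1/(√(-316226) + 1/2742336) = 1/(I*√316226 + 1/2742336) = 1/(1/2742336 + I*√316226)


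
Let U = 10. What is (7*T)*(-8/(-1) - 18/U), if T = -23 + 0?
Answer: -4991/5 ≈ -998.20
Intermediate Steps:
T = -23
(7*T)*(-8/(-1) - 18/U) = (7*(-23))*(-8/(-1) - 18/10) = -161*(-8*(-1) - 18*⅒) = -161*(8 - 9/5) = -161*31/5 = -4991/5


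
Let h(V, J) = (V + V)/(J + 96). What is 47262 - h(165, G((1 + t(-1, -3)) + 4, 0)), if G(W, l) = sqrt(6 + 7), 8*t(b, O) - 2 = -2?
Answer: 434920506/9203 + 330*sqrt(13)/9203 ≈ 47259.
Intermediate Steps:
t(b, O) = 0 (t(b, O) = 1/4 + (1/8)*(-2) = 1/4 - 1/4 = 0)
G(W, l) = sqrt(13)
h(V, J) = 2*V/(96 + J) (h(V, J) = (2*V)/(96 + J) = 2*V/(96 + J))
47262 - h(165, G((1 + t(-1, -3)) + 4, 0)) = 47262 - 2*165/(96 + sqrt(13)) = 47262 - 330/(96 + sqrt(13))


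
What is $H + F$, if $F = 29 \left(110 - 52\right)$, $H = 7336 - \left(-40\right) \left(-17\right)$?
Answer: $8338$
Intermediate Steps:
$H = 6656$ ($H = 7336 - 680 = 6656$)
$F = 1682$ ($F = 29 \cdot 58 = 1682$)
$H + F = 6656 + 1682 = 8338$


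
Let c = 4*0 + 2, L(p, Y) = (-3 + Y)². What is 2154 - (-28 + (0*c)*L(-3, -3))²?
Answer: 1370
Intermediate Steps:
c = 2 (c = 0 + 2 = 2)
2154 - (-28 + (0*c)*L(-3, -3))² = 2154 - (-28 + (0*2)*(-3 - 3)²)² = 2154 - (-28 + 0*(-6)²)² = 2154 - (-28 + 0*36)² = 2154 - (-28 + 0)² = 2154 - 1*(-28)² = 2154 - 1*784 = 2154 - 784 = 1370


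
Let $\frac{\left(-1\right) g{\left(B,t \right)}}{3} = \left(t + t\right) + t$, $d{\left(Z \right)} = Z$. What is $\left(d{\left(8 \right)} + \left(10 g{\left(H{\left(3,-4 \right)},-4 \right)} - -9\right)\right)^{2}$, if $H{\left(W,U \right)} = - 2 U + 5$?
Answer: $142129$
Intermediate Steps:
$H{\left(W,U \right)} = 5 - 2 U$
$g{\left(B,t \right)} = - 9 t$ ($g{\left(B,t \right)} = - 3 \left(\left(t + t\right) + t\right) = - 3 \left(2 t + t\right) = - 3 \cdot 3 t = - 9 t$)
$\left(d{\left(8 \right)} + \left(10 g{\left(H{\left(3,-4 \right)},-4 \right)} - -9\right)\right)^{2} = \left(8 - \left(-9 - 10 \left(\left(-9\right) \left(-4\right)\right)\right)\right)^{2} = \left(8 + \left(10 \cdot 36 + 9\right)\right)^{2} = \left(8 + \left(360 + 9\right)\right)^{2} = \left(8 + 369\right)^{2} = 377^{2} = 142129$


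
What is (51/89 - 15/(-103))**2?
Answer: 43401744/84033889 ≈ 0.51648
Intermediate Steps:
(51/89 - 15/(-103))**2 = (51*(1/89) - 15*(-1/103))**2 = (51/89 + 15/103)**2 = (6588/9167)**2 = 43401744/84033889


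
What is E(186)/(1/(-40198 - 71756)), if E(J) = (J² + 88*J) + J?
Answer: -5726447100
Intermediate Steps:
E(J) = J² + 89*J
E(186)/(1/(-40198 - 71756)) = (186*(89 + 186))/(1/(-40198 - 71756)) = (186*275)/(1/(-111954)) = 51150/(-1/111954) = 51150*(-111954) = -5726447100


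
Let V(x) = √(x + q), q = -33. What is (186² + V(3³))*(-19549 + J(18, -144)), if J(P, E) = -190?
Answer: -682890444 - 19739*I*√6 ≈ -6.8289e+8 - 48351.0*I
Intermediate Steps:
V(x) = √(-33 + x) (V(x) = √(x - 33) = √(-33 + x))
(186² + V(3³))*(-19549 + J(18, -144)) = (186² + √(-33 + 3³))*(-19549 - 190) = (34596 + √(-33 + 27))*(-19739) = (34596 + √(-6))*(-19739) = (34596 + I*√6)*(-19739) = -682890444 - 19739*I*√6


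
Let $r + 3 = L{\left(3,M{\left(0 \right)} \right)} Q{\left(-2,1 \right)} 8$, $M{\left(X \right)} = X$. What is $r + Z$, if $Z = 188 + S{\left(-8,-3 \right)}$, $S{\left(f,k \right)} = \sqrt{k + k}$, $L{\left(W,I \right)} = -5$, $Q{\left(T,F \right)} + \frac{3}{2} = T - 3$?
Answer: $445 + i \sqrt{6} \approx 445.0 + 2.4495 i$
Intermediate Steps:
$Q{\left(T,F \right)} = - \frac{9}{2} + T$ ($Q{\left(T,F \right)} = - \frac{3}{2} + \left(T - 3\right) = - \frac{3}{2} + \left(-3 + T\right) = - \frac{9}{2} + T$)
$S{\left(f,k \right)} = \sqrt{2} \sqrt{k}$ ($S{\left(f,k \right)} = \sqrt{2 k} = \sqrt{2} \sqrt{k}$)
$Z = 188 + i \sqrt{6}$ ($Z = 188 + \sqrt{2} \sqrt{-3} = 188 + \sqrt{2} i \sqrt{3} = 188 + i \sqrt{6} \approx 188.0 + 2.4495 i$)
$r = 257$ ($r = -3 + - 5 \left(- \frac{9}{2} - 2\right) 8 = -3 + \left(-5\right) \left(- \frac{13}{2}\right) 8 = -3 + \frac{65}{2} \cdot 8 = -3 + 260 = 257$)
$r + Z = 257 + \left(188 + i \sqrt{6}\right) = 445 + i \sqrt{6}$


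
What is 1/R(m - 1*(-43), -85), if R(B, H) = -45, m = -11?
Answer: -1/45 ≈ -0.022222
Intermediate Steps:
1/R(m - 1*(-43), -85) = 1/(-45) = -1/45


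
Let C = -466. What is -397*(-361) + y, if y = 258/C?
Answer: 33392732/233 ≈ 1.4332e+5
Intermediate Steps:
y = -129/233 (y = 258/(-466) = 258*(-1/466) = -129/233 ≈ -0.55365)
-397*(-361) + y = -397*(-361) - 129/233 = 143317 - 129/233 = 33392732/233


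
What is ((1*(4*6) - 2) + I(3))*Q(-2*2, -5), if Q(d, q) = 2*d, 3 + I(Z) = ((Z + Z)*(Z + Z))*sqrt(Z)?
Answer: -152 - 288*sqrt(3) ≈ -650.83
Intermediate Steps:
I(Z) = -3 + 4*Z**(5/2) (I(Z) = -3 + ((Z + Z)*(Z + Z))*sqrt(Z) = -3 + ((2*Z)*(2*Z))*sqrt(Z) = -3 + (4*Z**2)*sqrt(Z) = -3 + 4*Z**(5/2))
((1*(4*6) - 2) + I(3))*Q(-2*2, -5) = ((1*(4*6) - 2) + (-3 + 4*3**(5/2)))*(2*(-2*2)) = ((1*24 - 2) + (-3 + 4*(9*sqrt(3))))*(2*(-4)) = ((24 - 2) + (-3 + 36*sqrt(3)))*(-8) = (22 + (-3 + 36*sqrt(3)))*(-8) = (19 + 36*sqrt(3))*(-8) = -152 - 288*sqrt(3)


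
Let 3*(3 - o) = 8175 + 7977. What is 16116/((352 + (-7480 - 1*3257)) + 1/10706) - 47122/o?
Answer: 1436894261774/199423104743 ≈ 7.2053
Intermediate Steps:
o = -5381 (o = 3 - (8175 + 7977)/3 = 3 - ⅓*16152 = 3 - 5384 = -5381)
16116/((352 + (-7480 - 1*3257)) + 1/10706) - 47122/o = 16116/((352 + (-7480 - 1*3257)) + 1/10706) - 47122/(-5381) = 16116/((352 + (-7480 - 3257)) + 1/10706) - 47122*(-1/5381) = 16116/((352 - 10737) + 1/10706) + 47122/5381 = 16116/(-10385 + 1/10706) + 47122/5381 = 16116/(-111181809/10706) + 47122/5381 = 16116*(-10706/111181809) + 47122/5381 = -57512632/37060603 + 47122/5381 = 1436894261774/199423104743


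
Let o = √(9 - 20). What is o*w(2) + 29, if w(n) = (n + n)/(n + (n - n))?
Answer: 29 + 2*I*√11 ≈ 29.0 + 6.6332*I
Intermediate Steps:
o = I*√11 (o = √(-11) = I*√11 ≈ 3.3166*I)
w(n) = 2 (w(n) = (2*n)/(n + 0) = (2*n)/n = 2)
o*w(2) + 29 = (I*√11)*2 + 29 = 2*I*√11 + 29 = 29 + 2*I*√11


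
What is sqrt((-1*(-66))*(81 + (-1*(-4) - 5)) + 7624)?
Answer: 2*sqrt(3226) ≈ 113.60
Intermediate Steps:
sqrt((-1*(-66))*(81 + (-1*(-4) - 5)) + 7624) = sqrt(66*(81 + (4 - 5)) + 7624) = sqrt(66*(81 - 1) + 7624) = sqrt(66*80 + 7624) = sqrt(5280 + 7624) = sqrt(12904) = 2*sqrt(3226)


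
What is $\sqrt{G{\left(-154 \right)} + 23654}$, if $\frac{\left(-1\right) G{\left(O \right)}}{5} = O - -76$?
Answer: $2 \sqrt{6011} \approx 155.06$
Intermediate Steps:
$G{\left(O \right)} = -380 - 5 O$ ($G{\left(O \right)} = - 5 \left(O - -76\right) = - 5 \left(O + 76\right) = - 5 \left(76 + O\right) = -380 - 5 O$)
$\sqrt{G{\left(-154 \right)} + 23654} = \sqrt{\left(-380 - -770\right) + 23654} = \sqrt{\left(-380 + 770\right) + 23654} = \sqrt{390 + 23654} = \sqrt{24044} = 2 \sqrt{6011}$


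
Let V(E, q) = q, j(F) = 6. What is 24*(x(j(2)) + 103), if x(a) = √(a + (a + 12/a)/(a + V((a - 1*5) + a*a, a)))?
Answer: 2472 + 16*√15 ≈ 2534.0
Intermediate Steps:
x(a) = √(a + (a + 12/a)/(2*a)) (x(a) = √(a + (a + 12/a)/(a + a)) = √(a + (a + 12/a)/((2*a))) = √(a + (a + 12/a)*(1/(2*a))) = √(a + (a + 12/a)/(2*a)))
24*(x(j(2)) + 103) = 24*(√(2 + 4*6 + 24/6²)/2 + 103) = 24*(√(2 + 24 + 24*(1/36))/2 + 103) = 24*(√(2 + 24 + ⅔)/2 + 103) = 24*(√(80/3)/2 + 103) = 24*((4*√15/3)/2 + 103) = 24*(2*√15/3 + 103) = 24*(103 + 2*√15/3) = 2472 + 16*√15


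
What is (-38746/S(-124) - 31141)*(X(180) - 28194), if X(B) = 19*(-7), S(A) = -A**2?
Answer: 6781275171645/7688 ≈ 8.8206e+8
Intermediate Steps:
X(B) = -133
(-38746/S(-124) - 31141)*(X(180) - 28194) = (-38746/((-1*(-124)**2)) - 31141)*(-133 - 28194) = (-38746/((-1*15376)) - 31141)*(-28327) = (-38746/(-15376) - 31141)*(-28327) = (-38746*(-1/15376) - 31141)*(-28327) = (19373/7688 - 31141)*(-28327) = -239392635/7688*(-28327) = 6781275171645/7688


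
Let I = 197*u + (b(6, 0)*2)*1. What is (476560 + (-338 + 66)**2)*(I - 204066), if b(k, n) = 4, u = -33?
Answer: -115921994096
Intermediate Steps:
I = -6493 (I = 197*(-33) + (4*2)*1 = -6501 + 8*1 = -6501 + 8 = -6493)
(476560 + (-338 + 66)**2)*(I - 204066) = (476560 + (-338 + 66)**2)*(-6493 - 204066) = (476560 + (-272)**2)*(-210559) = (476560 + 73984)*(-210559) = 550544*(-210559) = -115921994096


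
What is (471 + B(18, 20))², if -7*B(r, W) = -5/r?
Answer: 3522541201/15876 ≈ 2.2188e+5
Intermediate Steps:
B(r, W) = 5/(7*r) (B(r, W) = -(-5)/(7*r) = 5/(7*r))
(471 + B(18, 20))² = (471 + (5/7)/18)² = (471 + (5/7)*(1/18))² = (471 + 5/126)² = (59351/126)² = 3522541201/15876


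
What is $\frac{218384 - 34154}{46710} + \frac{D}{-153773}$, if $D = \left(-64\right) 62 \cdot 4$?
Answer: $\frac{323010899}{79808187} \approx 4.0473$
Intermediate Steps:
$D = -15872$ ($D = \left(-3968\right) 4 = -15872$)
$\frac{218384 - 34154}{46710} + \frac{D}{-153773} = \frac{218384 - 34154}{46710} - \frac{15872}{-153773} = 184230 \cdot \frac{1}{46710} - - \frac{15872}{153773} = \frac{2047}{519} + \frac{15872}{153773} = \frac{323010899}{79808187}$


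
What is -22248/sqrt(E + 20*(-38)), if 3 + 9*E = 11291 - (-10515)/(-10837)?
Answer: -66744*sqrt(522261699857)/48192461 ≈ -1000.9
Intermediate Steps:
E = 122317541/97533 (E = -1/3 + (11291 - (-10515)/(-10837))/9 = -1/3 + (11291 - (-10515)*(-1)/10837)/9 = -1/3 + (11291 - 1*10515/10837)/9 = -1/3 + (11291 - 10515/10837)/9 = -1/3 + (1/9)*(122350052/10837) = -1/3 + 122350052/97533 = 122317541/97533 ≈ 1254.1)
-22248/sqrt(E + 20*(-38)) = -22248/sqrt(122317541/97533 + 20*(-38)) = -22248/sqrt(122317541/97533 - 760) = -22248*3*sqrt(522261699857)/48192461 = -66744*sqrt(522261699857)/48192461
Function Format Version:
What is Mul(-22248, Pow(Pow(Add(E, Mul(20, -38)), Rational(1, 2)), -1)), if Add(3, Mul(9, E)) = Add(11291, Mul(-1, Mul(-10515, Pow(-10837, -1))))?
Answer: Mul(Rational(-66744, 48192461), Pow(522261699857, Rational(1, 2))) ≈ -1000.9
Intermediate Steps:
E = Rational(122317541, 97533) (E = Add(Rational(-1, 3), Mul(Rational(1, 9), Add(11291, Mul(-1, Mul(-10515, Pow(-10837, -1)))))) = Add(Rational(-1, 3), Mul(Rational(1, 9), Add(11291, Mul(-1, Mul(-10515, Rational(-1, 10837)))))) = Add(Rational(-1, 3), Mul(Rational(1, 9), Add(11291, Mul(-1, Rational(10515, 10837))))) = Add(Rational(-1, 3), Mul(Rational(1, 9), Add(11291, Rational(-10515, 10837)))) = Add(Rational(-1, 3), Mul(Rational(1, 9), Rational(122350052, 10837))) = Add(Rational(-1, 3), Rational(122350052, 97533)) = Rational(122317541, 97533) ≈ 1254.1)
Mul(-22248, Pow(Pow(Add(E, Mul(20, -38)), Rational(1, 2)), -1)) = Mul(-22248, Pow(Pow(Add(Rational(122317541, 97533), Mul(20, -38)), Rational(1, 2)), -1)) = Mul(-22248, Pow(Pow(Add(Rational(122317541, 97533), -760), Rational(1, 2)), -1)) = Mul(-22248, Pow(Pow(Rational(48192461, 97533), Rational(1, 2)), -1)) = Mul(-22248, Pow(Mul(Rational(1, 32511), Pow(522261699857, Rational(1, 2))), -1)) = Mul(-22248, Mul(Rational(3, 48192461), Pow(522261699857, Rational(1, 2)))) = Mul(Rational(-66744, 48192461), Pow(522261699857, Rational(1, 2)))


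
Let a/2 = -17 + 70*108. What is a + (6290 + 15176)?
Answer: 36552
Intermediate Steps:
a = 15086 (a = 2*(-17 + 70*108) = 2*(-17 + 7560) = 2*7543 = 15086)
a + (6290 + 15176) = 15086 + (6290 + 15176) = 15086 + 21466 = 36552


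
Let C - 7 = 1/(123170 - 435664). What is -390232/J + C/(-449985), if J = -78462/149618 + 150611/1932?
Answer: -161855511563479641705911/32116098500586470370 ≈ -5039.7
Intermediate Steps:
J = 228393143/2949612 (J = -78462*1/149618 + 150611*(1/1932) = -39231/74809 + 150611/1932 = 228393143/2949612 ≈ 77.432)
C = 2187457/312494 (C = 7 + 1/(123170 - 435664) = 7 + 1/(-312494) = 7 - 1/312494 = 2187457/312494 ≈ 7.0000)
-390232/J + C/(-449985) = -390232/228393143/2949612 + (2187457/312494)/(-449985) = -390232*2949612/228393143 + (2187457/312494)*(-1/449985) = -1151032989984/228393143 - 2187457/140617612590 = -161855511563479641705911/32116098500586470370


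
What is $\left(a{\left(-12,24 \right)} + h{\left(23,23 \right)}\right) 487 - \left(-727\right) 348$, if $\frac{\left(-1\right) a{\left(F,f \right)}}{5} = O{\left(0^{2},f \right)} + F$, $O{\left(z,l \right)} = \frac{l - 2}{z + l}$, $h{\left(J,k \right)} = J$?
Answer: $\frac{3494219}{12} \approx 2.9119 \cdot 10^{5}$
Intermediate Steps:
$O{\left(z,l \right)} = \frac{-2 + l}{l + z}$
$a{\left(F,f \right)} = - 5 F - \frac{5 \left(-2 + f\right)}{f}$ ($a{\left(F,f \right)} = - 5 \left(\frac{-2 + f}{f + 0^{2}} + F\right) = - 5 \left(\frac{-2 + f}{f + 0} + F\right) = - 5 \left(\frac{-2 + f}{f} + F\right) = - 5 \left(F + \frac{-2 + f}{f}\right) = - 5 F - \frac{5 \left(-2 + f\right)}{f}$)
$\left(a{\left(-12,24 \right)} + h{\left(23,23 \right)}\right) 487 - \left(-727\right) 348 = \left(\left(-5 - -60 + \frac{10}{24}\right) + 23\right) 487 - \left(-727\right) 348 = \left(\left(-5 + 60 + 10 \cdot \frac{1}{24}\right) + 23\right) 487 - -252996 = \left(\left(-5 + 60 + \frac{5}{12}\right) + 23\right) 487 + 252996 = \left(\frac{665}{12} + 23\right) 487 + 252996 = \frac{941}{12} \cdot 487 + 252996 = \frac{458267}{12} + 252996 = \frac{3494219}{12}$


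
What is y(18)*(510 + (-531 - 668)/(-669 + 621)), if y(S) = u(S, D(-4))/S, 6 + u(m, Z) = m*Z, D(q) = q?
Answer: -333827/144 ≈ -2318.2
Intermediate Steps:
u(m, Z) = -6 + Z*m (u(m, Z) = -6 + m*Z = -6 + Z*m)
y(S) = (-6 - 4*S)/S
y(18)*(510 + (-531 - 668)/(-669 + 621)) = (-4 - 6/18)*(510 + (-531 - 668)/(-669 + 621)) = (-4 - 6*1/18)*(510 - 1199/(-48)) = (-4 - ⅓)*(510 - 1199*(-1/48)) = -13*(510 + 1199/48)/3 = -13/3*25679/48 = -333827/144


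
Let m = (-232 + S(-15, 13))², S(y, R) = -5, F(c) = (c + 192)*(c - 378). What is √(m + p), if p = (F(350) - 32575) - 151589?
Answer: I*√143171 ≈ 378.38*I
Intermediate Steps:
F(c) = (-378 + c)*(192 + c) (F(c) = (192 + c)*(-378 + c) = (-378 + c)*(192 + c))
m = 56169 (m = (-232 - 5)² = (-237)² = 56169)
p = -199340 (p = ((-72576 + 350² - 186*350) - 32575) - 151589 = ((-72576 + 122500 - 65100) - 32575) - 151589 = (-15176 - 32575) - 151589 = -47751 - 151589 = -199340)
√(m + p) = √(56169 - 199340) = √(-143171) = I*√143171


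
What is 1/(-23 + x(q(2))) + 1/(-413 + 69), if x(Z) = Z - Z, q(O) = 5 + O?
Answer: -367/7912 ≈ -0.046385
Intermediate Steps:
x(Z) = 0
1/(-23 + x(q(2))) + 1/(-413 + 69) = 1/(-23 + 0) + 1/(-413 + 69) = 1/(-23) + 1/(-344) = -1/23 - 1/344 = -367/7912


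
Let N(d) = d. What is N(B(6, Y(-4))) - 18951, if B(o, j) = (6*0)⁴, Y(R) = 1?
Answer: -18951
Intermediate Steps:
B(o, j) = 0 (B(o, j) = 0⁴ = 0)
N(B(6, Y(-4))) - 18951 = 0 - 18951 = -18951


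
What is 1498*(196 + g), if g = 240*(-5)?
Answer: -1503992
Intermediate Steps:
g = -1200
1498*(196 + g) = 1498*(196 - 1200) = 1498*(-1004) = -1503992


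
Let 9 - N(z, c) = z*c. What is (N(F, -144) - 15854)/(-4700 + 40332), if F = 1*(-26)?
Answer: -19589/35632 ≈ -0.54976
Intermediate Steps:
F = -26
N(z, c) = 9 - c*z (N(z, c) = 9 - z*c = 9 - c*z)
(N(F, -144) - 15854)/(-4700 + 40332) = ((9 - 1*(-144)*(-26)) - 15854)/(-4700 + 40332) = ((9 - 3744) - 15854)/35632 = (-3735 - 15854)*(1/35632) = -19589*1/35632 = -19589/35632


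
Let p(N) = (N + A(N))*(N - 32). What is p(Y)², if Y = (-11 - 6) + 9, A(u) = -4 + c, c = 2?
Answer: 160000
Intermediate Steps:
A(u) = -2 (A(u) = -4 + 2 = -2)
Y = -8 (Y = -17 + 9 = -8)
p(N) = (-32 + N)*(-2 + N) (p(N) = (N - 2)*(N - 32) = (-2 + N)*(-32 + N) = (-32 + N)*(-2 + N))
p(Y)² = (64 + (-8)² - 34*(-8))² = (64 + 64 + 272)² = 400² = 160000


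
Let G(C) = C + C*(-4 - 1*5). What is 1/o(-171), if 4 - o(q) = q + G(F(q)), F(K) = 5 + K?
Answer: -1/1153 ≈ -0.00086730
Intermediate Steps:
G(C) = -8*C (G(C) = C + C*(-4 - 5) = C + C*(-9) = C - 9*C = -8*C)
o(q) = 44 + 7*q (o(q) = 4 - (q - 8*(5 + q)) = 4 - (q + (-40 - 8*q)) = 4 - (-40 - 7*q) = 4 + (40 + 7*q) = 44 + 7*q)
1/o(-171) = 1/(44 + 7*(-171)) = 1/(44 - 1197) = 1/(-1153) = -1/1153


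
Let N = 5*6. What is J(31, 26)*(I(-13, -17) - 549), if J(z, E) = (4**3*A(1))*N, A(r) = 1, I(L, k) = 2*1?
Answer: -1050240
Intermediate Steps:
I(L, k) = 2
N = 30
J(z, E) = 1920 (J(z, E) = (4**3*1)*30 = (64*1)*30 = 64*30 = 1920)
J(31, 26)*(I(-13, -17) - 549) = 1920*(2 - 549) = 1920*(-547) = -1050240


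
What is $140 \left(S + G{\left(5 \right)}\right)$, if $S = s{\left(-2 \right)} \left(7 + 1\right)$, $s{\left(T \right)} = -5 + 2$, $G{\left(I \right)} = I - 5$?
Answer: $-3360$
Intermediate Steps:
$G{\left(I \right)} = -5 + I$ ($G{\left(I \right)} = I - 5 = -5 + I$)
$s{\left(T \right)} = -3$
$S = -24$ ($S = - 3 \left(7 + 1\right) = \left(-3\right) 8 = -24$)
$140 \left(S + G{\left(5 \right)}\right) = 140 \left(-24 + \left(-5 + 5\right)\right) = 140 \left(-24 + 0\right) = 140 \left(-24\right) = -3360$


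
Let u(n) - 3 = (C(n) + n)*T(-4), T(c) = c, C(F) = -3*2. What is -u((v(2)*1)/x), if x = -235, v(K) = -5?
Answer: -1265/47 ≈ -26.915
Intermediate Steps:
C(F) = -6
u(n) = 27 - 4*n (u(n) = 3 + (-6 + n)*(-4) = 3 + (24 - 4*n) = 27 - 4*n)
-u((v(2)*1)/x) = -(27 - 4*(-5*1)/(-235)) = -(27 - (-20)*(-1)/235) = -(27 - 4*1/47) = -(27 - 4/47) = -1*1265/47 = -1265/47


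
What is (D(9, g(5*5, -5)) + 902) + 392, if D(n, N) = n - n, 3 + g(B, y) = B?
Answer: 1294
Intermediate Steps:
g(B, y) = -3 + B
D(n, N) = 0
(D(9, g(5*5, -5)) + 902) + 392 = (0 + 902) + 392 = 902 + 392 = 1294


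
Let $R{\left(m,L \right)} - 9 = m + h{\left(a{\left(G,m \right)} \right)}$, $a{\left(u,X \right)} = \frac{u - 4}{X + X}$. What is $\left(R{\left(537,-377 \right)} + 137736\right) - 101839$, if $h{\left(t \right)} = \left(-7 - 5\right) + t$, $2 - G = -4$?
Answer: $\frac{19563448}{537} \approx 36431.0$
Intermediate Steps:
$G = 6$ ($G = 2 - -4 = 2 + 4 = 6$)
$a{\left(u,X \right)} = \frac{-4 + u}{2 X}$
$h{\left(t \right)} = -12 + t$
$R{\left(m,L \right)} = -3 + m + \frac{1}{m}$ ($R{\left(m,L \right)} = 9 - \left(12 - m - \frac{-4 + 6}{2 m}\right) = 9 - \left(12 - m - \frac{1}{2} \frac{1}{m} 2\right) = 9 - \left(12 - m - \frac{1}{m}\right) = 9 + \left(-12 + m + \frac{1}{m}\right) = -3 + m + \frac{1}{m}$)
$\left(R{\left(537,-377 \right)} + 137736\right) - 101839 = \left(\left(-3 + 537 + \frac{1}{537}\right) + 137736\right) - 101839 = \left(\frac{286759}{537} + 137736\right) - 101839 = \frac{74250991}{537} - 101839 = \frac{19563448}{537}$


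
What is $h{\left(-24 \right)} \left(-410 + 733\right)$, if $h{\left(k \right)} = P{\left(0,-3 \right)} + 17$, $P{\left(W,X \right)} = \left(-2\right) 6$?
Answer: $1615$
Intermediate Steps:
$P{\left(W,X \right)} = -12$
$h{\left(k \right)} = 5$ ($h{\left(k \right)} = -12 + 17 = 5$)
$h{\left(-24 \right)} \left(-410 + 733\right) = 5 \left(-410 + 733\right) = 5 \cdot 323 = 1615$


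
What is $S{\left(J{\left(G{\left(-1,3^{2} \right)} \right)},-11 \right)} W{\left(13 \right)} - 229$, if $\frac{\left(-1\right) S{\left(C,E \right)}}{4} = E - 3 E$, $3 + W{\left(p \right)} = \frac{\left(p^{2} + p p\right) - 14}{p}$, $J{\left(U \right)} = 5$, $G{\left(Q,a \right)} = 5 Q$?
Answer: $- \frac{28057}{13} \approx -2158.2$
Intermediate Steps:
$W{\left(p \right)} = -3 + \frac{-14 + 2 p^{2}}{p}$ ($W{\left(p \right)} = -3 + \frac{\left(p^{2} + p p\right) - 14}{p} = -3 + \frac{\left(p^{2} + p^{2}\right) - 14}{p} = -3 + \frac{2 p^{2} - 14}{p} = -3 + \frac{-14 + 2 p^{2}}{p}$)
$S{\left(C,E \right)} = 8 E$ ($S{\left(C,E \right)} = - 4 \left(E - 3 E\right) = - 4 \left(- 2 E\right) = 8 E$)
$S{\left(J{\left(G{\left(-1,3^{2} \right)} \right)},-11 \right)} W{\left(13 \right)} - 229 = 8 \left(-11\right) \left(-3 - \frac{14}{13} + 2 \cdot 13\right) - 229 = - 88 \left(-3 - \frac{14}{13} + 26\right) - 229 = \left(-88\right) \frac{285}{13} - 229 = - \frac{25080}{13} - 229 = - \frac{28057}{13}$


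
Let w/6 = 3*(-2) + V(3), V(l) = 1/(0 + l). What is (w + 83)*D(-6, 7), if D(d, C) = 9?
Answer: 441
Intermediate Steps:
V(l) = 1/l
w = -34 (w = 6*(3*(-2) + 1/3) = 6*(-6 + ⅓) = 6*(-17/3) = -34)
(w + 83)*D(-6, 7) = (-34 + 83)*9 = 49*9 = 441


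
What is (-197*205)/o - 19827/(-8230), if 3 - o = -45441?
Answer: 284324819/187002060 ≈ 1.5204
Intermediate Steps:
o = 45444 (o = 3 - 1*(-45441) = 3 + 45441 = 45444)
(-197*205)/o - 19827/(-8230) = -197*205/45444 - 19827/(-8230) = -40385*1/45444 - 19827*(-1/8230) = -40385/45444 + 19827/8230 = 284324819/187002060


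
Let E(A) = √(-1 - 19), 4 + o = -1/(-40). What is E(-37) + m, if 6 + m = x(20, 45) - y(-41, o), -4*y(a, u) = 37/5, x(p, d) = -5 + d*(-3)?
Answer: -2883/20 + 2*I*√5 ≈ -144.15 + 4.4721*I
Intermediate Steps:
x(p, d) = -5 - 3*d
o = -159/40 (o = -4 - 1/(-40) = -4 - 1*(-1/40) = -4 + 1/40 = -159/40 ≈ -3.9750)
E(A) = 2*I*√5 (E(A) = √(-20) = 2*I*√5)
y(a, u) = -37/20 (y(a, u) = -37/(4*5) = -¼*37/5 = -37/20)
m = -2883/20 (m = -6 + ((-5 - 3*45) - 1*(-37/20)) = -6 + ((-5 - 135) + 37/20) = -6 + (-140 + 37/20) = -6 - 2763/20 = -2883/20 ≈ -144.15)
E(-37) + m = 2*I*√5 - 2883/20 = -2883/20 + 2*I*√5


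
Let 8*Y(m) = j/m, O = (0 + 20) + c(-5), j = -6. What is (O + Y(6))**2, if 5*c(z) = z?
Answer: 22801/64 ≈ 356.27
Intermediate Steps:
c(z) = z/5
O = 19 (O = (0 + 20) + (1/5)*(-5) = 20 - 1 = 19)
Y(m) = -3/(4*m) (Y(m) = (-6/m)/8 = -3/(4*m))
(O + Y(6))**2 = (19 - 3/4/6)**2 = (19 - 3/4*1/6)**2 = (19 - 1/8)**2 = (151/8)**2 = 22801/64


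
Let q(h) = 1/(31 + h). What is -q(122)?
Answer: -1/153 ≈ -0.0065359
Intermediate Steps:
-q(122) = -1/(31 + 122) = -1/153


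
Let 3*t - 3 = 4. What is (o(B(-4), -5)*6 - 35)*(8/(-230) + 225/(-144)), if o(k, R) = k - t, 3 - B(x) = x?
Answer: 20573/1840 ≈ 11.181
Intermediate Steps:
t = 7/3 (t = 1 + (⅓)*4 = 1 + 4/3 = 7/3 ≈ 2.3333)
B(x) = 3 - x
o(k, R) = -7/3 + k (o(k, R) = k - 1*7/3 = k - 7/3 = -7/3 + k)
(o(B(-4), -5)*6 - 35)*(8/(-230) + 225/(-144)) = ((-7/3 + (3 - 1*(-4)))*6 - 35)*(8/(-230) + 225/(-144)) = ((-7/3 + (3 + 4))*6 - 35)*(8*(-1/230) + 225*(-1/144)) = ((-7/3 + 7)*6 - 35)*(-4/115 - 25/16) = ((14/3)*6 - 35)*(-2939/1840) = (28 - 35)*(-2939/1840) = -7*(-2939/1840) = 20573/1840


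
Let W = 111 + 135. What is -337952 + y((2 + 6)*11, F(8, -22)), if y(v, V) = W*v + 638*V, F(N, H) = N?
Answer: -311200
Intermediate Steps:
W = 246
y(v, V) = 246*v + 638*V
-337952 + y((2 + 6)*11, F(8, -22)) = -337952 + (246*((2 + 6)*11) + 638*8) = -337952 + (246*(8*11) + 5104) = -337952 + (246*88 + 5104) = -337952 + (21648 + 5104) = -337952 + 26752 = -311200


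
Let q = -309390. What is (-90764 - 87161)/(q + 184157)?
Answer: 177925/125233 ≈ 1.4208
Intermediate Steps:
(-90764 - 87161)/(q + 184157) = (-90764 - 87161)/(-309390 + 184157) = -177925/(-125233) = -177925*(-1/125233) = 177925/125233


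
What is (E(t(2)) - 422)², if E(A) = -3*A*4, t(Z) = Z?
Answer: 198916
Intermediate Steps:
E(A) = -12*A
(E(t(2)) - 422)² = (-12*2 - 422)² = (-24 - 422)² = (-446)² = 198916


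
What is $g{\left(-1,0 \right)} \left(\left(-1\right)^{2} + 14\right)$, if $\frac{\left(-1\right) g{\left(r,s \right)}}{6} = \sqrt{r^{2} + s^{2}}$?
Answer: $-90$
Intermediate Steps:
$g{\left(r,s \right)} = - 6 \sqrt{r^{2} + s^{2}}$
$g{\left(-1,0 \right)} \left(\left(-1\right)^{2} + 14\right) = - 6 \sqrt{\left(-1\right)^{2} + 0^{2}} \left(\left(-1\right)^{2} + 14\right) = - 6 \sqrt{1 + 0} \left(1 + 14\right) = - 6 \sqrt{1} \cdot 15 = \left(-6\right) 1 \cdot 15 = \left(-6\right) 15 = -90$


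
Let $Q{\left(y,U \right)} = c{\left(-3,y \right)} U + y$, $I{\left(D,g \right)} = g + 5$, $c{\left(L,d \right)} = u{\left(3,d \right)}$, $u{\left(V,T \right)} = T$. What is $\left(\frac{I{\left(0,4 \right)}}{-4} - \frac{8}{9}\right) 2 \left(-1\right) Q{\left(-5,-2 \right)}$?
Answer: $\frac{565}{18} \approx 31.389$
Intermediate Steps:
$c{\left(L,d \right)} = d$
$I{\left(D,g \right)} = 5 + g$
$Q{\left(y,U \right)} = y + U y$ ($Q{\left(y,U \right)} = y U + y = U y + y = y + U y$)
$\left(\frac{I{\left(0,4 \right)}}{-4} - \frac{8}{9}\right) 2 \left(-1\right) Q{\left(-5,-2 \right)} = \left(\frac{5 + 4}{-4} - \frac{8}{9}\right) 2 \left(-1\right) \left(- 5 \left(1 - 2\right)\right) = \left(9 \left(- \frac{1}{4}\right) - \frac{8}{9}\right) \left(-2\right) \left(\left(-5\right) \left(-1\right)\right) = \left(- \frac{9}{4} - \frac{8}{9}\right) \left(-2\right) 5 = \left(- \frac{113}{36}\right) \left(-2\right) 5 = \frac{113}{18} \cdot 5 = \frac{565}{18}$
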